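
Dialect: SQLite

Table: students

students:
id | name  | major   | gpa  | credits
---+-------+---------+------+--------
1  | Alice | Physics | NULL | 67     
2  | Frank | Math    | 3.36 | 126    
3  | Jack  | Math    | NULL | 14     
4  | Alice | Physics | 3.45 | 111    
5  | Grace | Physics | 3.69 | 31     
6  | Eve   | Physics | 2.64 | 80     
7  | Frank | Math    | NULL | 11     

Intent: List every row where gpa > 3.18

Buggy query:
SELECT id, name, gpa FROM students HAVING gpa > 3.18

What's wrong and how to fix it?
Bug: This is a non-aggregate query (no GROUP BY, no aggregates), so in SQLite the HAVING clause is invalid here; a row-level condition belongs in WHERE

Fix: Use WHERE for row-level filtering

Corrected query:
SELECT id, name, gpa FROM students WHERE gpa > 3.18

Result:
id | name  | gpa 
---+-------+-----
2  | Frank | 3.36
4  | Alice | 3.45
5  | Grace | 3.69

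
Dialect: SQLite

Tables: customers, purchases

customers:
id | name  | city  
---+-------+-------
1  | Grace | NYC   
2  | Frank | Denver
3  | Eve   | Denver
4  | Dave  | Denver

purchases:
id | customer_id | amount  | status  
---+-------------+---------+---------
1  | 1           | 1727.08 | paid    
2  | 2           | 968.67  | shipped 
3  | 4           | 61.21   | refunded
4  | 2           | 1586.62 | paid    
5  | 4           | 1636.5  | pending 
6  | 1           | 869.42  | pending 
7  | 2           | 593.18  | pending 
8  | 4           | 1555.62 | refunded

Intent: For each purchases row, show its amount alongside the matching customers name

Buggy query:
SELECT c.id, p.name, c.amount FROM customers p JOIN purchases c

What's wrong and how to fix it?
Bug: JOIN with no ON clause produces a cartesian product; every purchases row pairs with every customers row

Fix: Add ON c.customer_id = p.id to the JOIN

Corrected query:
SELECT c.id, p.name, c.amount FROM customers p JOIN purchases c ON c.customer_id = p.id

Result:
id | name  | amount 
---+-------+--------
1  | Grace | 1727.08
2  | Frank | 968.67 
3  | Dave  | 61.21  
4  | Frank | 1586.62
5  | Dave  | 1636.5 
6  | Grace | 869.42 
7  | Frank | 593.18 
8  | Dave  | 1555.62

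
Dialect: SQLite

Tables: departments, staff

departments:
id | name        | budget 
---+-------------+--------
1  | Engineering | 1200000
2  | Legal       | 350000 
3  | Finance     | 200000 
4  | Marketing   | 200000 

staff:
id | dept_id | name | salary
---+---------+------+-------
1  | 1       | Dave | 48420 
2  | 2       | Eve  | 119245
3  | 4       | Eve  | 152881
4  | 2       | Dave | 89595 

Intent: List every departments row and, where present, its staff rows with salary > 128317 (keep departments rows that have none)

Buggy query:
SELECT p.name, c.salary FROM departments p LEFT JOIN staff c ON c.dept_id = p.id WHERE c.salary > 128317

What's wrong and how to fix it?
Bug: Filtering c.salary in WHERE discards the NULL rows produced by LEFT JOIN, turning it into an inner join

Fix: Move the right-table condition into the ON clause so unmatched parents are kept

Corrected query:
SELECT p.name, c.salary FROM departments p LEFT JOIN staff c ON c.dept_id = p.id AND c.salary > 128317

Result:
name        | salary
------------+-------
Engineering | NULL  
Legal       | NULL  
Finance     | NULL  
Marketing   | 152881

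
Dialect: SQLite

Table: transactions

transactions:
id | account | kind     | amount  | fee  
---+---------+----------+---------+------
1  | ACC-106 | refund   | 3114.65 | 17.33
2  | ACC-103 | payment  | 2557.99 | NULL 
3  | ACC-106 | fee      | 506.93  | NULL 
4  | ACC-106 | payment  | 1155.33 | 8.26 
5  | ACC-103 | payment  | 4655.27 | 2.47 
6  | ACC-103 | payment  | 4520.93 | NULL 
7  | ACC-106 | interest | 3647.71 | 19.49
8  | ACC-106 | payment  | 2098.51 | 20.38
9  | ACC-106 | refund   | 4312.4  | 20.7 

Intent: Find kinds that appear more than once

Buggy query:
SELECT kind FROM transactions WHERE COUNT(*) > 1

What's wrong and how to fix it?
Bug: WHERE can't reference COUNT(*); aggregates are computed after WHERE

Fix: GROUP BY kind, then filter groups with HAVING COUNT(*) > 1

Corrected query:
SELECT kind FROM transactions GROUP BY kind HAVING COUNT(*) > 1

Result:
kind   
-------
payment
refund 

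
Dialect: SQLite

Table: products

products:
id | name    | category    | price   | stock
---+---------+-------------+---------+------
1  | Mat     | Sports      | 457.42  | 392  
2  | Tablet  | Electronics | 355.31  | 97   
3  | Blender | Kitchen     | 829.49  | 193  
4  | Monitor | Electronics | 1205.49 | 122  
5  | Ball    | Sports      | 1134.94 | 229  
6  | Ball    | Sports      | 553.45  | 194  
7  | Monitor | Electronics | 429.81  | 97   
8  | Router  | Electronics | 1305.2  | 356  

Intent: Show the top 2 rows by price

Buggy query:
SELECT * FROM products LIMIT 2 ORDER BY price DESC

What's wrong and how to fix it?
Bug: ORDER BY cannot follow LIMIT; LIMIT is the final clause

Fix: Sort with ORDER BY, then apply LIMIT

Corrected query:
SELECT * FROM products ORDER BY price DESC LIMIT 2

Result:
id | name    | category    | price   | stock
---+---------+-------------+---------+------
8  | Router  | Electronics | 1305.2  | 356  
4  | Monitor | Electronics | 1205.49 | 122  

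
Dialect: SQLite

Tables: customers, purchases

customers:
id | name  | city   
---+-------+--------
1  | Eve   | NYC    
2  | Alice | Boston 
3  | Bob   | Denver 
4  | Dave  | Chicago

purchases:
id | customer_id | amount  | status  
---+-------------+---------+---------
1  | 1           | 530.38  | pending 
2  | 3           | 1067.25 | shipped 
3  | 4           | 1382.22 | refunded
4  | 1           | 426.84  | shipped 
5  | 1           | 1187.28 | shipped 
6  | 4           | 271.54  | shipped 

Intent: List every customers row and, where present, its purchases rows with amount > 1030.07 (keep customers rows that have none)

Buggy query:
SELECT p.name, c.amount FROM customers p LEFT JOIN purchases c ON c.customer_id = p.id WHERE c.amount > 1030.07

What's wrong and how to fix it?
Bug: Filtering c.amount in WHERE discards the NULL rows produced by LEFT JOIN, turning it into an inner join

Fix: Put 'c.amount > 1030.07' in the JOIN's ON clause instead of WHERE

Corrected query:
SELECT p.name, c.amount FROM customers p LEFT JOIN purchases c ON c.customer_id = p.id AND c.amount > 1030.07

Result:
name  | amount 
------+--------
Eve   | 1187.28
Alice | NULL   
Bob   | 1067.25
Dave  | 1382.22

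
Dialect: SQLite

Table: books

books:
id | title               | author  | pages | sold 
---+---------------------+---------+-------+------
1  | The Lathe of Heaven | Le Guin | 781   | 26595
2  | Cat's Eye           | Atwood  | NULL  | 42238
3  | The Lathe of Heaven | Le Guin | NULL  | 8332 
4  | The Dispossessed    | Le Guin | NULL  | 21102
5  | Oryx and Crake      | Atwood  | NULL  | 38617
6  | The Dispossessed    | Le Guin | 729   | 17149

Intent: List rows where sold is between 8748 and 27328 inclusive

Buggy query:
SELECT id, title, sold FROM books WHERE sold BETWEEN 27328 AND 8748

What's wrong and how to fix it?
Bug: The bounds are reversed; BETWEEN a AND b requires a <= b to match anything

Fix: Write BETWEEN 8748 AND 27328

Corrected query:
SELECT id, title, sold FROM books WHERE sold BETWEEN 8748 AND 27328

Result:
id | title               | sold 
---+---------------------+------
1  | The Lathe of Heaven | 26595
4  | The Dispossessed    | 21102
6  | The Dispossessed    | 17149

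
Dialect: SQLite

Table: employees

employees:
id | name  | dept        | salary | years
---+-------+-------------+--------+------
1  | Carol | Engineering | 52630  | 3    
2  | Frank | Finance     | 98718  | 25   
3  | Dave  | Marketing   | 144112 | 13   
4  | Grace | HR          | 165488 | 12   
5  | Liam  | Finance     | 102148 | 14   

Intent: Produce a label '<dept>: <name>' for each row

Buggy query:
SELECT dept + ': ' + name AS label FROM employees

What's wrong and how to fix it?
Bug: SQLite uses || for string concatenation; + coerces text to numbers (yielding 0)

Fix: Replace + with || to concatenate text

Corrected query:
SELECT dept || ': ' || name AS label FROM employees

Result:
label             
------------------
Engineering: Carol
Finance: Frank    
Marketing: Dave   
HR: Grace         
Finance: Liam     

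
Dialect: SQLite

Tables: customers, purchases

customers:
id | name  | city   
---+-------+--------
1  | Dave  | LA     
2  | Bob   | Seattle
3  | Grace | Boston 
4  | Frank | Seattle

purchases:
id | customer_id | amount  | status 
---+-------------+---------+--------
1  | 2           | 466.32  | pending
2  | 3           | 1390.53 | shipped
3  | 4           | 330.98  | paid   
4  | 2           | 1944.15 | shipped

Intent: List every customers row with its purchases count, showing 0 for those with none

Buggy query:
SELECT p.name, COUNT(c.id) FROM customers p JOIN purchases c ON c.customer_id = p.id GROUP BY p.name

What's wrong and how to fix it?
Bug: An inner join excludes parents with zero children

Fix: Switch to LEFT JOIN to retain unmatched parent rows

Corrected query:
SELECT p.name, COUNT(c.id) FROM customers p LEFT JOIN purchases c ON c.customer_id = p.id GROUP BY p.name

Result:
name  | COUNT(c.id)
------+------------
Bob   | 2          
Dave  | 0          
Frank | 1          
Grace | 1          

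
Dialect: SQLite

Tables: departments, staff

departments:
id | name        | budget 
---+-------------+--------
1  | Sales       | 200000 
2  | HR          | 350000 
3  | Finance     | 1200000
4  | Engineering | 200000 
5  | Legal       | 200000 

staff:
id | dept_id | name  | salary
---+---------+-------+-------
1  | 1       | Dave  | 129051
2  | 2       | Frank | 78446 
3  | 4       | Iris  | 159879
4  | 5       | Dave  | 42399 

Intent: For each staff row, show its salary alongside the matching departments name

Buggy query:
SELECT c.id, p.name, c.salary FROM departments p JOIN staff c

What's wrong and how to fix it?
Bug: Missing join condition: each staff row is matched to all departments rows instead of just its own

Fix: Add ON c.dept_id = p.id to the JOIN

Corrected query:
SELECT c.id, p.name, c.salary FROM departments p JOIN staff c ON c.dept_id = p.id

Result:
id | name        | salary
---+-------------+-------
1  | Sales       | 129051
2  | HR          | 78446 
3  | Engineering | 159879
4  | Legal       | 42399 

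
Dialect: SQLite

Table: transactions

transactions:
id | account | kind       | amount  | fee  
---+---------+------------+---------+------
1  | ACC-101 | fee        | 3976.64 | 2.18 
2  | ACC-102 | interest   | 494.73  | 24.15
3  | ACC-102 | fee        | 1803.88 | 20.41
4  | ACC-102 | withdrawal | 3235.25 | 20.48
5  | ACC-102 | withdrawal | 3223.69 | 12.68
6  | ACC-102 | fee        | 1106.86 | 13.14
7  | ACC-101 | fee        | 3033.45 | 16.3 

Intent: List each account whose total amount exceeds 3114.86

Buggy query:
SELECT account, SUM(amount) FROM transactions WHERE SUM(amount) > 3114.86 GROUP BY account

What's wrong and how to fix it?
Bug: SUM(amount) is an aggregate, but WHERE filters rows before aggregation

Fix: Move the aggregate condition to a HAVING clause

Corrected query:
SELECT account, SUM(amount) FROM transactions GROUP BY account HAVING SUM(amount) > 3114.86

Result:
account | SUM(amount)
--------+------------
ACC-101 | 7010.09    
ACC-102 | 9864.41    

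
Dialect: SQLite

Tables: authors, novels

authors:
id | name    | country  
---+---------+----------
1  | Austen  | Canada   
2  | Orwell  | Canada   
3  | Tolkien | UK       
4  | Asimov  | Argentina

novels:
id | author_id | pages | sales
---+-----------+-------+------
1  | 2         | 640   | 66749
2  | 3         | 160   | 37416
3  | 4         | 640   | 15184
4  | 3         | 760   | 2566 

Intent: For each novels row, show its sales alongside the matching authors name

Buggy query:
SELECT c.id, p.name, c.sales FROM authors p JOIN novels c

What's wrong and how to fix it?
Bug: JOIN with no ON clause produces a cartesian product; every novels row pairs with every authors row

Fix: Add ON c.author_id = p.id to the JOIN

Corrected query:
SELECT c.id, p.name, c.sales FROM authors p JOIN novels c ON c.author_id = p.id

Result:
id | name    | sales
---+---------+------
1  | Orwell  | 66749
2  | Tolkien | 37416
3  | Asimov  | 15184
4  | Tolkien | 2566 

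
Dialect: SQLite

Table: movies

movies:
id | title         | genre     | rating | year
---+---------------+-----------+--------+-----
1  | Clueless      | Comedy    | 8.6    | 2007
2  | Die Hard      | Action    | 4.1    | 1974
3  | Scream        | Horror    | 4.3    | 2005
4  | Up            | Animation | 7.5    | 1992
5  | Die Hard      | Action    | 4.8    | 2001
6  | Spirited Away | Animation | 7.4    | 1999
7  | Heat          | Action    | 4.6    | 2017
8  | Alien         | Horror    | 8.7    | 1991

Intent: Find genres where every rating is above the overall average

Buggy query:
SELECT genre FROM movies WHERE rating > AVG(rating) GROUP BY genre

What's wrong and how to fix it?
Bug: WHERE evaluates per row before aggregation, so AVG() is unavailable

Fix: Compute the overall average in a scalar subquery and compare each group's MIN against it in HAVING

Corrected query:
SELECT genre FROM movies GROUP BY genre HAVING MIN(rating) > (SELECT AVG(rating) FROM movies)

Result:
genre    
---------
Animation
Comedy   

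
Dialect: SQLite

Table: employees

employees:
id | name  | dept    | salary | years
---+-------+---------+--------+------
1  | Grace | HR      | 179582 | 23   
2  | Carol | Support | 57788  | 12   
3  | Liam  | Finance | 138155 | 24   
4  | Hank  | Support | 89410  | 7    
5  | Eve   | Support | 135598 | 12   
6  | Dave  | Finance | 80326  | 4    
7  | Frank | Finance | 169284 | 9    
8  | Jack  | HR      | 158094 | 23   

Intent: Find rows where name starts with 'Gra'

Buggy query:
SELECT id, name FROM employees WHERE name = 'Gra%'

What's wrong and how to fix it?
Bug: Wildcards only work with LIKE; '=' treats '%' as a literal character

Fix: Replace '=' with LIKE so 'Gra%' is treated as a pattern

Corrected query:
SELECT id, name FROM employees WHERE name LIKE 'Gra%'

Result:
id | name 
---+------
1  | Grace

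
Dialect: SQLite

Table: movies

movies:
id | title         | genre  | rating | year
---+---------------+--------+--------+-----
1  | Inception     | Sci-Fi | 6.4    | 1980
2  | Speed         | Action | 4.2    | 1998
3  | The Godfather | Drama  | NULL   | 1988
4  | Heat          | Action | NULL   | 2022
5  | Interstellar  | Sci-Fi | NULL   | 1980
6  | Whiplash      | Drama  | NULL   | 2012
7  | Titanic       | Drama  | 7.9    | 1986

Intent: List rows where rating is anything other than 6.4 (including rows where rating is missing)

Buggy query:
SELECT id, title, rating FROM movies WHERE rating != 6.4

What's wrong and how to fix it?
Bug: Inequality against NULL is unknown, not true; rows with NULL are dropped

Fix: Handle NULL separately with IS NULL alongside the inequality

Corrected query:
SELECT id, title, rating FROM movies WHERE rating != 6.4 OR rating IS NULL

Result:
id | title         | rating
---+---------------+-------
2  | Speed         | 4.2   
3  | The Godfather | NULL  
4  | Heat          | NULL  
5  | Interstellar  | NULL  
6  | Whiplash      | NULL  
7  | Titanic       | 7.9   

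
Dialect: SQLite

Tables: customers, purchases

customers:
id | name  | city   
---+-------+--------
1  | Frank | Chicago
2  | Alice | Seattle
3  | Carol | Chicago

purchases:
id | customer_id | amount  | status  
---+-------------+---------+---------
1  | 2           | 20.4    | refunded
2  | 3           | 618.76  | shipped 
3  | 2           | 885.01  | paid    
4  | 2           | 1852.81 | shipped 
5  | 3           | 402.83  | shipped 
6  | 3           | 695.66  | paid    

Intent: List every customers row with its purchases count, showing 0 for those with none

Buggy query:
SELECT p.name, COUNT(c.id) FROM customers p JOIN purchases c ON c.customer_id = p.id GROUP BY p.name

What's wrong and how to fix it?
Bug: INNER JOIN drops customers rows that have no matching purchases rows

Fix: Switch to LEFT JOIN to retain unmatched parent rows

Corrected query:
SELECT p.name, COUNT(c.id) FROM customers p LEFT JOIN purchases c ON c.customer_id = p.id GROUP BY p.name

Result:
name  | COUNT(c.id)
------+------------
Alice | 3          
Carol | 3          
Frank | 0          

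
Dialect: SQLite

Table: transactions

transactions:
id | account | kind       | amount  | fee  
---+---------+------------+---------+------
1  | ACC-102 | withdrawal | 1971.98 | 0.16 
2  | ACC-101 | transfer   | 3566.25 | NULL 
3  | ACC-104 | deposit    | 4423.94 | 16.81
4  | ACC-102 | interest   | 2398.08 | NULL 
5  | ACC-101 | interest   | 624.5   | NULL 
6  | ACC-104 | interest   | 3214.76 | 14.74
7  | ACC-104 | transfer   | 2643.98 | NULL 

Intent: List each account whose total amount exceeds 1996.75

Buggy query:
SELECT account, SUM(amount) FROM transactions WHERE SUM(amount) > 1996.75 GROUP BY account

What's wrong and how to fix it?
Bug: Aggregate functions cannot appear in a WHERE clause

Fix: Use HAVING (which filters groups after aggregation) instead of WHERE

Corrected query:
SELECT account, SUM(amount) FROM transactions GROUP BY account HAVING SUM(amount) > 1996.75

Result:
account | SUM(amount)
--------+------------
ACC-101 | 4190.75    
ACC-102 | 4370.06    
ACC-104 | 10282.68   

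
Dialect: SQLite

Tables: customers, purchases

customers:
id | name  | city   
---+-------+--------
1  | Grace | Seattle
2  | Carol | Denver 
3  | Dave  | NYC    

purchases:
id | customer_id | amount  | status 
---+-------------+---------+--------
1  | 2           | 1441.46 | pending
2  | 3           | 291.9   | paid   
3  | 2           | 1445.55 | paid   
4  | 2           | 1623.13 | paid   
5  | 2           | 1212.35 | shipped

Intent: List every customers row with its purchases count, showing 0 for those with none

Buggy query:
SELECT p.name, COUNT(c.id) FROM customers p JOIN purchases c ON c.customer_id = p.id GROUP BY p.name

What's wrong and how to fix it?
Bug: An inner join excludes parents with zero children

Fix: Switch to LEFT JOIN to retain unmatched parent rows

Corrected query:
SELECT p.name, COUNT(c.id) FROM customers p LEFT JOIN purchases c ON c.customer_id = p.id GROUP BY p.name

Result:
name  | COUNT(c.id)
------+------------
Carol | 4          
Dave  | 1          
Grace | 0          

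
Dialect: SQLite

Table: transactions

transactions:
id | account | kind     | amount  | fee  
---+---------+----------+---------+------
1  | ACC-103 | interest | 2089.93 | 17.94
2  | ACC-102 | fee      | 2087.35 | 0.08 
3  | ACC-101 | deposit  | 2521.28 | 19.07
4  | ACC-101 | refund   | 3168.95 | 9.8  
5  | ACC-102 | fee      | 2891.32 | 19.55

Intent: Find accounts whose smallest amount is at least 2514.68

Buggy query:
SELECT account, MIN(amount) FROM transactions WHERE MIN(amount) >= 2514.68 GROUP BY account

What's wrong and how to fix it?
Bug: Aggregates like MIN are computed per group after WHERE runs

Fix: Use HAVING for the per-group MIN condition

Corrected query:
SELECT account, MIN(amount) FROM transactions GROUP BY account HAVING MIN(amount) >= 2514.68

Result:
account | MIN(amount)
--------+------------
ACC-101 | 2521.28    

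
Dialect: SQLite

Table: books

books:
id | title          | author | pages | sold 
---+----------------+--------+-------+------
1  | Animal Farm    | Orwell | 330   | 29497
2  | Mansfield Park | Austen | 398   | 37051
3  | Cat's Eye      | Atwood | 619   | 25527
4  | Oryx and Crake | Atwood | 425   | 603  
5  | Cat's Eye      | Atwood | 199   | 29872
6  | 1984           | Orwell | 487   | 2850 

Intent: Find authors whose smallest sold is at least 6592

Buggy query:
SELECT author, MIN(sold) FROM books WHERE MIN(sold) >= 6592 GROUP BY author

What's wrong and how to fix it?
Bug: Aggregates like MIN are computed per group after WHERE runs

Fix: Use HAVING for the per-group MIN condition

Corrected query:
SELECT author, MIN(sold) FROM books GROUP BY author HAVING MIN(sold) >= 6592

Result:
author | MIN(sold)
-------+----------
Austen | 37051    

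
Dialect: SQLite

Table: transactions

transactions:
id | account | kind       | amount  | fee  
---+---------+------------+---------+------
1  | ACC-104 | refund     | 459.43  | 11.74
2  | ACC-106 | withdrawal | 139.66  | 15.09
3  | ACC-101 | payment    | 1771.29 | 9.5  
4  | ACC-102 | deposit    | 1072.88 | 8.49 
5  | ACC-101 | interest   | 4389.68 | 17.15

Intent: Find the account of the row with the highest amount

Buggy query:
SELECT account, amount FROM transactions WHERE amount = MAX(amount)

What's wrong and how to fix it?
Bug: WHERE is evaluated per row; an aggregate over the whole table isn't defined there

Fix: Wrap MAX in a scalar subquery so WHERE compares against a single value

Corrected query:
SELECT account, amount FROM transactions WHERE amount = (SELECT MAX(amount) FROM transactions)

Result:
account | amount 
--------+--------
ACC-101 | 4389.68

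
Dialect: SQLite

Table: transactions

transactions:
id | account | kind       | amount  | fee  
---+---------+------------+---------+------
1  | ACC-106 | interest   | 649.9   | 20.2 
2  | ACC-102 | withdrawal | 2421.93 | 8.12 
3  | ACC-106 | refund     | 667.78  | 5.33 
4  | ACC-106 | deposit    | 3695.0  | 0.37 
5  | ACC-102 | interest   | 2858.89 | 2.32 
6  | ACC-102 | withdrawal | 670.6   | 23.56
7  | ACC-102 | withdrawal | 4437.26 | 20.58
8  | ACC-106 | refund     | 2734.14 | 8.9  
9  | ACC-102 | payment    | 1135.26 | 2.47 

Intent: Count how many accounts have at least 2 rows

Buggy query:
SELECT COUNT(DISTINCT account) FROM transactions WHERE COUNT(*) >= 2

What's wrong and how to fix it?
Bug: COUNT(*) cannot appear in WHERE; the per-group count doesn't exist yet

Fix: Use a subquery that GROUPs and filters with HAVING, then count its rows

Corrected query:
SELECT COUNT(*) FROM (SELECT account FROM transactions GROUP BY account HAVING COUNT(*) >= 2)

Result:
COUNT(*)
--------
2       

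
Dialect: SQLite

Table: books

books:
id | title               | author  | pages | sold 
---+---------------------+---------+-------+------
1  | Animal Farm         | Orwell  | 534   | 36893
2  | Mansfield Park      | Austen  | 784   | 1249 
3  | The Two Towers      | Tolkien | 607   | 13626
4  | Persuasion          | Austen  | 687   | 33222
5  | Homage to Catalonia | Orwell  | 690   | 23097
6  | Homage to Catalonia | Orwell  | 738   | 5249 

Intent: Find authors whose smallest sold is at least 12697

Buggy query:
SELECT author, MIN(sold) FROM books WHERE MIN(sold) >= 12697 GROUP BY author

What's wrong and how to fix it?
Bug: Aggregates like MIN are computed per group after WHERE runs

Fix: Replace WHERE with HAVING after the GROUP BY

Corrected query:
SELECT author, MIN(sold) FROM books GROUP BY author HAVING MIN(sold) >= 12697

Result:
author  | MIN(sold)
--------+----------
Tolkien | 13626    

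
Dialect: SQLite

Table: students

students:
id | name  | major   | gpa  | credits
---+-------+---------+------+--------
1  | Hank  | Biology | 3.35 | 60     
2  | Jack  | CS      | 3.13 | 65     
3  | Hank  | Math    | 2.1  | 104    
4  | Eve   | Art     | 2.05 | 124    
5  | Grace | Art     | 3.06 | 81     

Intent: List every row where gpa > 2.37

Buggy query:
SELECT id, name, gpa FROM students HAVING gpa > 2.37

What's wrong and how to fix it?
Bug: HAVING filters the output of aggregation, but this query has no GROUP BY and no aggregate functions, so SQLite rejects it (HAVING clause on a non-aggregate query); the condition here is per row

Fix: Use WHERE for row-level filtering

Corrected query:
SELECT id, name, gpa FROM students WHERE gpa > 2.37

Result:
id | name  | gpa 
---+-------+-----
1  | Hank  | 3.35
2  | Jack  | 3.13
5  | Grace | 3.06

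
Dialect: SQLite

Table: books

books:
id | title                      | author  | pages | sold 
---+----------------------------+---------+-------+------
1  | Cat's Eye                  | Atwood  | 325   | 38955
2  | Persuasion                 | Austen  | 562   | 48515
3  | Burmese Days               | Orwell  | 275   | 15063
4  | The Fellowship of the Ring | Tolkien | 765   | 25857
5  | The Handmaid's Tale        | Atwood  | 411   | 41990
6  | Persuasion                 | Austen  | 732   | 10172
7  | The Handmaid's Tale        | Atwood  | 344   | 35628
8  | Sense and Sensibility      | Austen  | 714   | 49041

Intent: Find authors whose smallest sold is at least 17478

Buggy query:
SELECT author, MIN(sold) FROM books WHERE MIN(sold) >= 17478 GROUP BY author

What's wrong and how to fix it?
Bug: Aggregates like MIN are computed per group after WHERE runs

Fix: Replace WHERE with HAVING after the GROUP BY

Corrected query:
SELECT author, MIN(sold) FROM books GROUP BY author HAVING MIN(sold) >= 17478

Result:
author  | MIN(sold)
--------+----------
Atwood  | 35628    
Tolkien | 25857    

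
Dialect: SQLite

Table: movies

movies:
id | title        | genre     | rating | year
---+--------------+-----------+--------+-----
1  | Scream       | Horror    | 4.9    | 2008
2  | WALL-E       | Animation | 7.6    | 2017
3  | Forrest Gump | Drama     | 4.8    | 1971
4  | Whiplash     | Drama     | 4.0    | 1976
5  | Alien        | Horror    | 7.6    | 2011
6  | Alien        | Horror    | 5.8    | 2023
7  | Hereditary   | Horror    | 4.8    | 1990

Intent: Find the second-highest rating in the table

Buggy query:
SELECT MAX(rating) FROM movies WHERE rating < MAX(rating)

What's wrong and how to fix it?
Bug: MAX(rating) on the right of the comparison is an aggregate-in-WHERE error

Fix: Put the inner MAX in a scalar subquery

Corrected query:
SELECT MAX(rating) FROM movies WHERE rating < (SELECT MAX(rating) FROM movies)

Result:
MAX(rating)
-----------
5.8        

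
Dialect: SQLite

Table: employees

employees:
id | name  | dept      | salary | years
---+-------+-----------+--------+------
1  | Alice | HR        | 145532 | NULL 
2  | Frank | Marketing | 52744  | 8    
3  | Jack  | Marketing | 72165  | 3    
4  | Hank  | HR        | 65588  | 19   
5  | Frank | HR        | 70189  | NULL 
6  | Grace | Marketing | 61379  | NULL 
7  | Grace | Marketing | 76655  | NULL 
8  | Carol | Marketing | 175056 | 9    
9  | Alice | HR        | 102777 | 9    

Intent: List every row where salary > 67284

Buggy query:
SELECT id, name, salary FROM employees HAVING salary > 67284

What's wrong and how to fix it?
Bug: HAVING filters the output of aggregation, but this query has no GROUP BY and no aggregate functions, so SQLite rejects it (HAVING clause on a non-aggregate query); the condition here is per row

Fix: Replace HAVING with WHERE since the condition applies to individual rows

Corrected query:
SELECT id, name, salary FROM employees WHERE salary > 67284

Result:
id | name  | salary
---+-------+-------
1  | Alice | 145532
3  | Jack  | 72165 
5  | Frank | 70189 
7  | Grace | 76655 
8  | Carol | 175056
9  | Alice | 102777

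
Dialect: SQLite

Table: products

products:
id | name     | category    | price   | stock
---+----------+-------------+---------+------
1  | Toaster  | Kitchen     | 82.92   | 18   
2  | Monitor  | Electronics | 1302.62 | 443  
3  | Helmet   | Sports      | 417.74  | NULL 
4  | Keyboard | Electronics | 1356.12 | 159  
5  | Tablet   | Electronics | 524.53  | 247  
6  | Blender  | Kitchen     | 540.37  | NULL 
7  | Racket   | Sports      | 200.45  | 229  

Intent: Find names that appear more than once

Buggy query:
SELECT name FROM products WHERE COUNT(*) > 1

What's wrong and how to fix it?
Bug: COUNT(*) is an aggregate and cannot be used in WHERE

Fix: GROUP BY name, then filter groups with HAVING COUNT(*) > 1

Corrected query:
SELECT name FROM products GROUP BY name HAVING COUNT(*) > 1

Result:
(no rows)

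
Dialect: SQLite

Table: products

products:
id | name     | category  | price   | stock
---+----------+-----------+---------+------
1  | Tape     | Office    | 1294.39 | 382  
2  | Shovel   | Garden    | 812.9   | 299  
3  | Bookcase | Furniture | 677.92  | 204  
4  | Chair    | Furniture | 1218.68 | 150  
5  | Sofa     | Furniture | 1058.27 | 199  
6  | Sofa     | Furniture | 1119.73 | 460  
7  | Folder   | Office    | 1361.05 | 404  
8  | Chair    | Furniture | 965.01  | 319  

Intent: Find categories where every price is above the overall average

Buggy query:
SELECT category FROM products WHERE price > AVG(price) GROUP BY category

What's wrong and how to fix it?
Bug: AVG() is an aggregate; it can't sit directly in WHERE

Fix: Compute the overall average in a scalar subquery and compare each group's MIN against it in HAVING

Corrected query:
SELECT category FROM products GROUP BY category HAVING MIN(price) > (SELECT AVG(price) FROM products)

Result:
category
--------
Office  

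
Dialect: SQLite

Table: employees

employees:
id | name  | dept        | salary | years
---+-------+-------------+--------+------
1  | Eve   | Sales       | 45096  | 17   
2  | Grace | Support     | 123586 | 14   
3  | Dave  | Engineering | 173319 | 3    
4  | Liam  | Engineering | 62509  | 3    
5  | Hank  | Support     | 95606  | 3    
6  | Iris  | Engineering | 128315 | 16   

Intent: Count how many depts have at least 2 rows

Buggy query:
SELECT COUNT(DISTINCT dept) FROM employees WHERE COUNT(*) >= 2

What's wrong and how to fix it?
Bug: WHERE filters individual rows, not groups, so a group-level COUNT is invalid there

Fix: Group first with HAVING COUNT(*) >= 2, then COUNT the resulting groups

Corrected query:
SELECT COUNT(*) FROM (SELECT dept FROM employees GROUP BY dept HAVING COUNT(*) >= 2)

Result:
COUNT(*)
--------
2       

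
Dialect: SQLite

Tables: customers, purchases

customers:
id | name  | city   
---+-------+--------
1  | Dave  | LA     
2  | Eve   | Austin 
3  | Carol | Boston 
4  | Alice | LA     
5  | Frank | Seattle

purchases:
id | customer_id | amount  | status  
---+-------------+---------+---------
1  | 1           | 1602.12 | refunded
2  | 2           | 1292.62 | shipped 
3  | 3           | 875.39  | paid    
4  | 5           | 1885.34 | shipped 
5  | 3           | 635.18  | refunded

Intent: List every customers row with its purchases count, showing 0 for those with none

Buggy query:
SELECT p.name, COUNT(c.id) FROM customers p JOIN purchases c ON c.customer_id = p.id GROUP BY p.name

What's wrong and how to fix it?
Bug: INNER JOIN drops customers rows that have no matching purchases rows

Fix: Use LEFT JOIN so parents without children still appear (COUNT(c.id) gives 0)

Corrected query:
SELECT p.name, COUNT(c.id) FROM customers p LEFT JOIN purchases c ON c.customer_id = p.id GROUP BY p.name

Result:
name  | COUNT(c.id)
------+------------
Alice | 0          
Carol | 2          
Dave  | 1          
Eve   | 1          
Frank | 1          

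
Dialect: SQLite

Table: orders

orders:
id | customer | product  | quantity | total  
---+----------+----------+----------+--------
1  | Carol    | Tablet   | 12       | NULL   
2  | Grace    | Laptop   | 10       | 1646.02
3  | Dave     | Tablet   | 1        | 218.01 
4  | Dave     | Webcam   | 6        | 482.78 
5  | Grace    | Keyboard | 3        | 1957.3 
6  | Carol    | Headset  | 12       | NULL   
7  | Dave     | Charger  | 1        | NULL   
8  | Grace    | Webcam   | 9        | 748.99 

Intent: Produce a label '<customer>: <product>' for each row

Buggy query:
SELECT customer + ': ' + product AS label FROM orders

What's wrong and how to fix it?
Bug: '+' is numeric addition; on text columns SQLite converts them to 0 instead of concatenating

Fix: Use the || operator for string concatenation

Corrected query:
SELECT customer || ': ' || product AS label FROM orders

Result:
label          
---------------
Carol: Tablet  
Grace: Laptop  
Dave: Tablet   
Dave: Webcam   
Grace: Keyboard
Carol: Headset 
Dave: Charger  
Grace: Webcam  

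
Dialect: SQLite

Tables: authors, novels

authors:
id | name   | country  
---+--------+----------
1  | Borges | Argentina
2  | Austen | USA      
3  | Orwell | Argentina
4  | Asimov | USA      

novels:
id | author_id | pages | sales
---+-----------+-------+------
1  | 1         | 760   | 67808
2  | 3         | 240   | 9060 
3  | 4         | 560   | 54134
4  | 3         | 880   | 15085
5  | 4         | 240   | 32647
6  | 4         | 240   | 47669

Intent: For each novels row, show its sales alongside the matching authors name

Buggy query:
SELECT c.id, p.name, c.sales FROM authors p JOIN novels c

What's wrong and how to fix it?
Bug: JOIN with no ON clause produces a cartesian product; every novels row pairs with every authors row

Fix: Add ON c.author_id = p.id to the JOIN

Corrected query:
SELECT c.id, p.name, c.sales FROM authors p JOIN novels c ON c.author_id = p.id

Result:
id | name   | sales
---+--------+------
1  | Borges | 67808
2  | Orwell | 9060 
3  | Asimov | 54134
4  | Orwell | 15085
5  | Asimov | 32647
6  | Asimov | 47669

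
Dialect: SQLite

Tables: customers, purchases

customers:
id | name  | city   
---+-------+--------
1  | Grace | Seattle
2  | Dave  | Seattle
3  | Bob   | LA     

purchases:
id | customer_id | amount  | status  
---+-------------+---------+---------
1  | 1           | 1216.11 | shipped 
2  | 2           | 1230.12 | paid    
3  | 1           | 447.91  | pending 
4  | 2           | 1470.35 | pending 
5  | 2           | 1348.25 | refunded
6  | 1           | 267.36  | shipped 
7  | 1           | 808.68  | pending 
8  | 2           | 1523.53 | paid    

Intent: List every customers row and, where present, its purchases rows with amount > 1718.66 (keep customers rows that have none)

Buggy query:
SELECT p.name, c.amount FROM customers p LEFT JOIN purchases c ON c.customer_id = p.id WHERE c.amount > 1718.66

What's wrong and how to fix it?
Bug: A WHERE condition on the right-hand table after LEFT JOIN drops unmatched parents

Fix: Put 'c.amount > 1718.66' in the JOIN's ON clause instead of WHERE

Corrected query:
SELECT p.name, c.amount FROM customers p LEFT JOIN purchases c ON c.customer_id = p.id AND c.amount > 1718.66

Result:
name  | amount
------+-------
Grace | NULL  
Dave  | NULL  
Bob   | NULL  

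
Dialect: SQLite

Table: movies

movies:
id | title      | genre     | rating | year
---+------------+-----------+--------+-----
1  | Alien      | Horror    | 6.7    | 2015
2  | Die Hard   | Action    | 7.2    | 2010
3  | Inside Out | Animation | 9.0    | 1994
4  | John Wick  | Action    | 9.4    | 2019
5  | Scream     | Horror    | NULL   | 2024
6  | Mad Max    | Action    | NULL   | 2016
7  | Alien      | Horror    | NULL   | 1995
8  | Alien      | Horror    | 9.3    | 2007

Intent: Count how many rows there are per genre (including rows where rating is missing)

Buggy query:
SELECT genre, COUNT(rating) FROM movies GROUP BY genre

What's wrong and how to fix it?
Bug: COUNT(column) counts non-NULL values only; rows with NULL rating aren't counted

Fix: Use COUNT(*) to count all rows regardless of NULL

Corrected query:
SELECT genre, COUNT(*) FROM movies GROUP BY genre

Result:
genre     | COUNT(*)
----------+---------
Action    | 3       
Animation | 1       
Horror    | 4       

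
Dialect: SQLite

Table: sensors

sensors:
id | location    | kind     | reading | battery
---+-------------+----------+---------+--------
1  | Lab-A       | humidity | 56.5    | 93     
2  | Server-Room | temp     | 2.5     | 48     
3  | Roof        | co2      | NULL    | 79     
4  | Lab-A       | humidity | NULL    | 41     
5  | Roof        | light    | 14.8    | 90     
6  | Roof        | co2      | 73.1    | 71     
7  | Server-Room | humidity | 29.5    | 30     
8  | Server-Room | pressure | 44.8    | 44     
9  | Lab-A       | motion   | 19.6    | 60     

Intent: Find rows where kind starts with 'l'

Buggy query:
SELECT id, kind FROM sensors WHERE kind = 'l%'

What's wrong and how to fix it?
Bug: Wildcards only work with LIKE; '=' treats '%' as a literal character

Fix: Use LIKE for wildcard pattern matching

Corrected query:
SELECT id, kind FROM sensors WHERE kind LIKE 'l%'

Result:
id | kind 
---+------
5  | light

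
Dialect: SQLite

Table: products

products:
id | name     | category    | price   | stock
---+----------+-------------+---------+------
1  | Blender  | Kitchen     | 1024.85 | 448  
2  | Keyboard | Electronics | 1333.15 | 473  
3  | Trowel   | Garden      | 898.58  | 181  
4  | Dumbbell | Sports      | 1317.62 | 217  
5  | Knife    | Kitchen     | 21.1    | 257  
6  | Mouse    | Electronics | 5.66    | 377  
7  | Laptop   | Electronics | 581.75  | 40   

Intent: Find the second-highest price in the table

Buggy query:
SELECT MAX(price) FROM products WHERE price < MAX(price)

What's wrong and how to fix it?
Bug: MAX(price) on the right of the comparison is an aggregate-in-WHERE error

Fix: Compute the overall MAX in a subquery, then take MAX of rows below it

Corrected query:
SELECT MAX(price) FROM products WHERE price < (SELECT MAX(price) FROM products)

Result:
MAX(price)
----------
1317.62   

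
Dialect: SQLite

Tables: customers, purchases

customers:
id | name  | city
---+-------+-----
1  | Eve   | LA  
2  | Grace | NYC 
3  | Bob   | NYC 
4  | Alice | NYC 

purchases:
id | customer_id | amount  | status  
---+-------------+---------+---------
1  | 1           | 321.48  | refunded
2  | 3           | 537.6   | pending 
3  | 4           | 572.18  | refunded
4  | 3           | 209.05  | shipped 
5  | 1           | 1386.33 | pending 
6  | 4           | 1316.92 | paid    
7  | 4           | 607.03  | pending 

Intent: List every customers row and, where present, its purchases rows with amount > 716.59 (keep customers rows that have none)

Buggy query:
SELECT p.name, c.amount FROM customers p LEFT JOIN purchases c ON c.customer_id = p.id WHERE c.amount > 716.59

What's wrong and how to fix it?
Bug: Filtering c.amount in WHERE discards the NULL rows produced by LEFT JOIN, turning it into an inner join

Fix: Put 'c.amount > 716.59' in the JOIN's ON clause instead of WHERE

Corrected query:
SELECT p.name, c.amount FROM customers p LEFT JOIN purchases c ON c.customer_id = p.id AND c.amount > 716.59

Result:
name  | amount 
------+--------
Eve   | 1386.33
Grace | NULL   
Bob   | NULL   
Alice | 1316.92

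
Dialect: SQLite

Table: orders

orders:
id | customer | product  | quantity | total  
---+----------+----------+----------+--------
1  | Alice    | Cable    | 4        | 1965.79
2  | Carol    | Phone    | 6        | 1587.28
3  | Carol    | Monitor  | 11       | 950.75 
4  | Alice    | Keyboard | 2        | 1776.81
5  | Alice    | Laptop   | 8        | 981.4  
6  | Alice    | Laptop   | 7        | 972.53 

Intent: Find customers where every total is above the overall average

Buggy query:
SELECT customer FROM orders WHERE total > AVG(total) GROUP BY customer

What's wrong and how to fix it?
Bug: AVG() is an aggregate; it can't sit directly in WHERE

Fix: Compute the overall average in a scalar subquery and compare each group's MIN against it in HAVING

Corrected query:
SELECT customer FROM orders GROUP BY customer HAVING MIN(total) > (SELECT AVG(total) FROM orders)

Result:
(no rows)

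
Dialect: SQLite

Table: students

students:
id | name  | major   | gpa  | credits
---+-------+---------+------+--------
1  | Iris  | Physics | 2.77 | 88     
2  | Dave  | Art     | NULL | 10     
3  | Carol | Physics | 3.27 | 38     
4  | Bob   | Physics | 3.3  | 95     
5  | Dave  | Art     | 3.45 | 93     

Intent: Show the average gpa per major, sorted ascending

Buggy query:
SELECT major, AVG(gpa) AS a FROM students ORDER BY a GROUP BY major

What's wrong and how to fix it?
Bug: GROUP BY must precede ORDER BY

Fix: Reorder: SELECT … FROM … GROUP BY … ORDER BY …

Corrected query:
SELECT major, AVG(gpa) AS a FROM students GROUP BY major ORDER BY a

Result:
major   | a       
--------+---------
Physics | 3.113333
Art     | 3.45    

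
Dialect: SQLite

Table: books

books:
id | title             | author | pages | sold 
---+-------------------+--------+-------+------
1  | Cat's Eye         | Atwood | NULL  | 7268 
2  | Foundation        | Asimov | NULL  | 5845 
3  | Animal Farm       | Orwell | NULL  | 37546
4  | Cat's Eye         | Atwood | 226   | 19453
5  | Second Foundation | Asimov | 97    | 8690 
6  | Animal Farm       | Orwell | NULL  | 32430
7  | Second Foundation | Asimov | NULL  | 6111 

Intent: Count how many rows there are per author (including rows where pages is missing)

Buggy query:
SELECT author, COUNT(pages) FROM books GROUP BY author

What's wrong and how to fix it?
Bug: COUNT(pages) skips NULLs, so groups with missing pages are undercounted

Fix: Use COUNT(*) to count all rows regardless of NULL

Corrected query:
SELECT author, COUNT(*) FROM books GROUP BY author

Result:
author | COUNT(*)
-------+---------
Asimov | 3       
Atwood | 2       
Orwell | 2       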